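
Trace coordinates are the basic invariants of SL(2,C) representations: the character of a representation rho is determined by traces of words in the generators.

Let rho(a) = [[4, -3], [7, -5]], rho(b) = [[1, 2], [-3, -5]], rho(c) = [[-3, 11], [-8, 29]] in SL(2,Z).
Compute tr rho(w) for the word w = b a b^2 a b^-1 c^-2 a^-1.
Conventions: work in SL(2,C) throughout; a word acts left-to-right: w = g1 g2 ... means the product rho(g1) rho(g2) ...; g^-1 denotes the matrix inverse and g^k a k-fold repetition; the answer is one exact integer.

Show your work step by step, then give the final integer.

rho(b) = [[1, 2], [-3, -5]]
... * rho(a) = [[4, -3], [7, -5]]  ->  [[18, -13], [-47, 34]]
... * rho(b) = [[1, 2], [-3, -5]]  ->  [[57, 101], [-149, -264]]
... * rho(b) = [[1, 2], [-3, -5]]  ->  [[-246, -391], [643, 1022]]
... * rho(a) = [[4, -3], [7, -5]]  ->  [[-3721, 2693], [9726, -7039]]
... * rho(b^-1) = [[-5, -2], [3, 1]]  ->  [[26684, 10135], [-69747, -26491]]
... * rho(c^-1) = [[29, -11], [8, -3]]  ->  [[854916, -323929], [-2234591, 846690]]
... * rho(c^-1) = [[29, -11], [8, -3]]  ->  [[22201132, -8432289], [-58029619, 22040431]]
... * rho(a^-1) = [[-5, 3], [-7, 4]]  ->  [[-51979637, 32874240], [135865078, -85927133]]
tr = -51979637 + -85927133 = -137906770

-137906770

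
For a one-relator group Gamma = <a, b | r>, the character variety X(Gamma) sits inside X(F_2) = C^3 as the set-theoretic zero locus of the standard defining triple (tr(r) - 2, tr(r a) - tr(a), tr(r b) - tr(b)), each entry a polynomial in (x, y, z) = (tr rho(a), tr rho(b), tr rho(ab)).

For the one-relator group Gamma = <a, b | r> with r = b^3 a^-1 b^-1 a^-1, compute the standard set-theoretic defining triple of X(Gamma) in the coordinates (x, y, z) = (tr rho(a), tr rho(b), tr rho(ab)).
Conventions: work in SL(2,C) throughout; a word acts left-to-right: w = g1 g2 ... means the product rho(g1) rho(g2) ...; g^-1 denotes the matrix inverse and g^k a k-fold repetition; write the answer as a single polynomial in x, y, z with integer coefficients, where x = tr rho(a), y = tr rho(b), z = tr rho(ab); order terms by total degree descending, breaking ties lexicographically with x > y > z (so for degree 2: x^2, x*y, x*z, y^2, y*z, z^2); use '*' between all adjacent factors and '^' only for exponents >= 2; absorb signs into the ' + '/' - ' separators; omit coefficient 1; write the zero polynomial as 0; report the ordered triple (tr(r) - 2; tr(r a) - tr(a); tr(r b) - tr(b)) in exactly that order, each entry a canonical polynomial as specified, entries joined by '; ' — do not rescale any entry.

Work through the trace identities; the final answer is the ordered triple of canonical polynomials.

trace(b^2) = trace(b)*trace(b) - trace(1)  (reduce the b square) = y^2 - 2
trace(b^2 a) = trace(b)*trace(a b) - trace(a)  (reduce the b square) = y*z - x
next, trace(a^-1 b^2) = trace(b^2)*trace(a) - trace(b^2 a)  (eliminate a^-1) = x*y^2 - y*z - x
trace(b^3) = trace(b)*trace(b^2) - trace(b)  (reduce the b square) = y^3 - 3*y
next, trace(b a b^2) = trace(b)*trace(b a b) - trace(b a)  (reduce the b square) = y^2*z - x*y - z
and trace(b^3 a b) = trace(b)*trace(b a b^2) - trace(b a b)  (reduce the b square) = y^3*z - x*y^2 - 2*y*z + x
next, trace(a b a b) = trace(b a)*trace(b a) - trace(1)  (split on b) = z^2 - 2
trace(a b a) = trace(a)*trace(b a) - trace(b)  (reduce the a square) = x*z - y
trace(a b a b^2) = trace(b)*trace(a b a b) - trace(a b a)  (reduce the b square) = y*z^2 - x*z - y
next, trace(b^3 a b a) = trace(b)*trace(a b a b^2) - trace(a b a b)  (reduce the b square) = y^2*z^2 - x*y*z - y^2 - z^2 + 2
next, trace(a^-1 b^3 a b) = trace(b^3 a b)*trace(a) - trace(b^3 a b a)  (eliminate a^-1) = x*y^3*z - x^2*y^2 - y^2*z^2 - x*y*z + x^2 + y^2 + z^2 - 2
trace(b^-1 a^-1 b^3 a) = trace(a^-1 b^3 a)*trace(b) - trace(a^-1 b^3 a b)  (eliminate b^-1) = -x*y^3*z + x^2*y^2 + y^4 + y^2*z^2 + x*y*z - x^2 - 4*y^2 - z^2 + 2
and trace(b^3 a^-1 b^-1 a^-1) = trace(b^-1 a^-1 b^3)*trace(a) - trace(b^-1 a^-1 b^3 a)  (eliminate a^-1) = x*y^3*z - y^4 - y^2*z^2 - 2*x*y*z + 4*y^2 + z^2 - 2
next, trace(b^3 a^-1) = trace(b^3)*trace(a) - trace(b^3 a) = x*y^3 - y^2*z - 2*x*y + z
and trace(a^2 b^3) = trace(a)*trace(b^3 a) - trace(b^3) = x*y^2*z - x^2*y - y^3 - x*z + 3*y
trace(a^2 b^2) = trace(a)*trace(b^2 a) - trace(b^2) = x*y*z - x^2 - y^2 + 2
next, trace(a b^4 a) = trace(b)*trace(a^2 b^3) - trace(a^2 b^2) = x*y^3*z - x^2*y^2 - y^4 - 2*x*y*z + x^2 + 4*y^2 - 2
and trace(a b^4 a b) = trace(b)*trace(b a b a b^2) - trace(b a b a b) = y^3*z^2 - x*y^2*z - y^3 - 2*y*z^2 + x*z + 3*y
trace(b^-1 a b^4 a) = trace(a b^4 a)*trace(b) - trace(a b^4 a b) = x*y^4*z - x^2*y^3 - y^5 - y^3*z^2 - x*y^2*z + x^2*y + 5*y^3 + 2*y*z^2 - x*z - 5*y
and trace(b^4 a^-1 b^-1 a) = trace(b^-1 a b^4)*trace(a) - trace(b^-1 a b^4 a) = -x*y^4*z + x^2*y^3 + y^5 + y^3*z^2 + 2*x*y^2*z - 2*x^2*y - 5*y^3 - 2*y*z^2 + 5*y
and trace(b^3 a^-1 b^-1 a^-1 b) = trace(b^4 a^-1 b^-1)*trace(a) - trace(b^4 a^-1 b^-1 a) = x*y^4*z - y^5 - y^3*z^2 - 3*x*y^2*z + 5*y^3 + 2*y*z^2 + x*z - 5*y
assemble the triple (trace(r) - 2; trace(r a) - x; trace(r b) - y)

x*y^3*z - y^4 - y^2*z^2 - 2*x*y*z + 4*y^2 + z^2 - 4; x*y^2 - y*z - 2*x; x*y^4*z - y^5 - y^3*z^2 - 3*x*y^2*z + 5*y^3 + 2*y*z^2 + x*z - 6*y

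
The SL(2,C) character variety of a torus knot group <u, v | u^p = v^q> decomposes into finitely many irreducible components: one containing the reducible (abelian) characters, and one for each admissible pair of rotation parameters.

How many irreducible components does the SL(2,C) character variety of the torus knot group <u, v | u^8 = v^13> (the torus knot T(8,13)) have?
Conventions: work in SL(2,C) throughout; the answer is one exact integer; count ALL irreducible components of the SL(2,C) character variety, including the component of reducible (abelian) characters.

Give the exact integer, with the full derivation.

Gamma = < u, v | u^8 = v^13 > (torus knot T(8,13)); the central element u^8 = v^13 acts as +I or -I in any irreducible SL(2,C) representation.
So on each irreducible component the traces are pinned: tr(u) = 2*cos(pi*alpha/8) with 1 <= alpha <= 7, tr(v) = 2*cos(pi*beta/13) with 1 <= beta <= 12.
u^8 = (-1)^alpha I and v^13 = (-1)^beta I must agree, so alpha and beta have equal parity.
Counting: 4 odd alphas x 6 odd betas + 3 even alphas x 6 even betas = 24 + 18 = 42.
Total: 42 irreducible-character components + 1 reducible (abelian) component = 43.

43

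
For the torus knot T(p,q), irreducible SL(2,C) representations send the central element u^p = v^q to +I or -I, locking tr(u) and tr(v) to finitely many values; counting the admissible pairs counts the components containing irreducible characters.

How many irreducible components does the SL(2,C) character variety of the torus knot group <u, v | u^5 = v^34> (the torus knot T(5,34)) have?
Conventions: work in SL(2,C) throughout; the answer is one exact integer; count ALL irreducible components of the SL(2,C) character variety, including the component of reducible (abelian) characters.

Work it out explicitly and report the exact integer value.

67

For T(5,34): irreducibility forces the central element u^5 = v^34 to one of +I, -I.
On an irreducible component, tr(u) is locked at 2*cos(pi*alpha/5) for some alpha in 1..4, and tr(v) at 2*cos(pi*beta/34) for some beta in 1..33.
u^5 = (-1)^alpha I and v^34 = (-1)^beta I must agree, so alpha and beta have equal parity.
Enumerate parity-matched pairs: 2*17 odd-odd plus 2*16 even-even gives 66.
components with irreducible characters: 66; plus the single component of reducible (abelian) characters: total 67.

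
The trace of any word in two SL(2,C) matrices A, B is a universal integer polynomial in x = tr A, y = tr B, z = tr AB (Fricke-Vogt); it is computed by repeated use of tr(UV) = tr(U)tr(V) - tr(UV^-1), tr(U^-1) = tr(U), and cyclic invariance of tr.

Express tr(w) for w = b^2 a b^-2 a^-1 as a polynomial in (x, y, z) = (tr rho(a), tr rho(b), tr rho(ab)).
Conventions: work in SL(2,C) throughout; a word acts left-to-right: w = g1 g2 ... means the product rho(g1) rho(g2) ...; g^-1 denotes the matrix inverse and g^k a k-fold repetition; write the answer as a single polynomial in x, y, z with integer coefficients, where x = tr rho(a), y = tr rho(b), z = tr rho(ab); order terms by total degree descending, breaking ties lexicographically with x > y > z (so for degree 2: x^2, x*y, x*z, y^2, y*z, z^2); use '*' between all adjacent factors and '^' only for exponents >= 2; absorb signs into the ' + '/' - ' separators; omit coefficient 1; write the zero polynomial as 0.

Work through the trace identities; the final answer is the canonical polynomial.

-x*y^3*z + x^2*y^2 + y^4 + y^2*z^2 - 4*y^2 + 2

so tr(b^2) = tr(b) tr(b) - tr(1)  (reduce the b square) = y^2 - 2
tr(b a b) = tr(b) tr(a b) - tr(a)  (reduce the b square) = y*z - x
tr(b^2 a b) = tr(b) tr(b a b) - tr(b a)  (reduce the b square) = y^2*z - x*y - z
reduce: tr(a b a b) = tr(a b) tr(a b) - tr(1)  (split on a) = z^2 - 2
so tr(a b a) = tr(a) tr(b a) - tr(b)  (reduce the a square) = x*z - y
reduce: tr(b^2 a b a) = tr(b) tr(a b a b) - tr(a b a)  (reduce the b square) = y*z^2 - x*z - y
tr(a^-1 b^2 a b) = tr(b^2 a b) tr(a) - tr(b^2 a b a)  (eliminate a^-1) = x*y^2*z - x^2*y - y*z^2 + y
tr(a^-1 b^2 a b^-1) = tr(a^-1 b^2 a) tr(b) - tr(a^-1 b^2 a b)  (eliminate b^-1) = -x*y^2*z + x^2*y + y^3 + y*z^2 - 3*y
tr(b^2 a b^-2 a^-1) = tr(a^-1 b^2 a b^-1) tr(b) - tr(a^-1 b^2 a)  (eliminate b^-1) = -x*y^3*z + x^2*y^2 + y^4 + y^2*z^2 - 4*y^2 + 2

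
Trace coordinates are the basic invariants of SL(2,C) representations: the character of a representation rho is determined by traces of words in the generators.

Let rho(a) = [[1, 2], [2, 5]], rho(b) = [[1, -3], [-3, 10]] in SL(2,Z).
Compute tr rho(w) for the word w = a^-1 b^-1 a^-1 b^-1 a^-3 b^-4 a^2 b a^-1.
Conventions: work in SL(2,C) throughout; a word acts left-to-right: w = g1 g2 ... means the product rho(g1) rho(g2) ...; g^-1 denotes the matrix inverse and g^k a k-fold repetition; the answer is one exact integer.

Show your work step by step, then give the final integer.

rho(a^-1) = [[5, -2], [-2, 1]]
... * rho(b^-1) = [[10, 3], [3, 1]]  ->  [[44, 13], [-17, -5]]
... * rho(a^-1) = [[5, -2], [-2, 1]]  ->  [[194, -75], [-75, 29]]
... * rho(b^-1) = [[10, 3], [3, 1]]  ->  [[1715, 507], [-663, -196]]
... * rho(a^-1) = [[5, -2], [-2, 1]]  ->  [[7561, -2923], [-2923, 1130]]
... * rho(a^-1) = [[5, -2], [-2, 1]]  ->  [[43651, -18045], [-16875, 6976]]
... * rho(a^-1) = [[5, -2], [-2, 1]]  ->  [[254345, -105347], [-98327, 40726]]
... * rho(b^-1) = [[10, 3], [3, 1]]  ->  [[2227409, 657688], [-861092, -254255]]
... * rho(b^-1) = [[10, 3], [3, 1]]  ->  [[24247154, 7339915], [-9373685, -2837531]]
... * rho(b^-1) = [[10, 3], [3, 1]]  ->  [[264491285, 80081377], [-102249443, -30958586]]
... * rho(b^-1) = [[10, 3], [3, 1]]  ->  [[2885156981, 873555232], [-1115370188, -337706915]]
... * rho(a) = [[1, 2], [2, 5]]  ->  [[4632267445, 10138090122], [-1790784018, -3919274951]]
... * rho(a) = [[1, 2], [2, 5]]  ->  [[24908447689, 59954985500], [-9629333920, -23177942791]]
... * rho(b) = [[1, -3], [-3, 10]]  ->  [[-154956508811, 524824511933], [59904494453, -202891426150]]
... * rho(a^-1) = [[5, -2], [-2, 1]]  ->  [[-1824431567921, 834737529555], [705305324565, -322700415056]]
tr = -1824431567921 + -322700415056 = -2147131982977

-2147131982977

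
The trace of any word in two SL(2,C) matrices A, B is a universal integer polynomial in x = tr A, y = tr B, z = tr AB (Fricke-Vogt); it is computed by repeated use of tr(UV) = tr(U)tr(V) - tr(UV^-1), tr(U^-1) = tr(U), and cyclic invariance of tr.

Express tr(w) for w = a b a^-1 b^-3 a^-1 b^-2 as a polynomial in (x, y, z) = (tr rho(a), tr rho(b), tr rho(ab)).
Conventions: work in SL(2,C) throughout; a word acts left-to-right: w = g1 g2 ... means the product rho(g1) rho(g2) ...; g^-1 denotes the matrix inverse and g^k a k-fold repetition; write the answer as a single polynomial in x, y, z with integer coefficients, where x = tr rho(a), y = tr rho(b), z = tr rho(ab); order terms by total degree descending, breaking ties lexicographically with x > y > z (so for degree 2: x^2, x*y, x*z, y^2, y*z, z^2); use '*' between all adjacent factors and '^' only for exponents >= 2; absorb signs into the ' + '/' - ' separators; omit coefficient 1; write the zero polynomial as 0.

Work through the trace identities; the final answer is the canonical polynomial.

tr(b^-1) = tr(b) = y
reduce: tr(b^-2) = tr(b^-1) * tr(b) - tr(1) = y^2 - 2
tr(a b a) = tr(a) * tr(b a) - tr(b) = x*z - y
tr(a b a b) = tr(a b) * tr(a b) - tr(1) = z^2 - 2
tr(b^-1 a b a) = tr(a b a) * tr(b) - tr(a b a b) = x*y*z - y^2 - z^2 + 2
tr(b^-1 a b a^-1) = tr(b^-1 a b) * tr(a) - tr(b^-1 a b a) = -x*y*z + x^2 + y^2 + z^2 - 2
reduce: tr(a^-1 b^-2 a b) = tr(b^-1 a b a^-1) * tr(b) - tr(b^-1 a b a^-1 b) = -x*y^2*z + x^2*y + y^3 + y*z^2 - 3*y
tr(b^-1 a^-1 b^-2 a) = tr(a^-1 b^-2 a) * tr(b) - tr(a^-1 b^-2 a b) = x*y^2*z - x^2*y - y*z^2 + y
so tr(b^-2 a^-1 b^-2 a) = tr(b^-1 a^-1 b^-2 a) * tr(b) - tr(b^-1 a^-1 b^-2 a b) = x*y^3*z - x^2*y^2 - y^2*z^2 + 2
tr(b^-1 a) = tr(a) * tr(b) - tr(a b) = x*y - z
tr(b a b) = tr(b) * tr(a b) - tr(a) = y*z - x
tr(b a b a b) = tr(b) * tr(a b a b) - tr(a b a) = y*z^2 - x*z - y
tr(b a b a b a) = tr(a b a b) * tr(a b) - tr(b a) = z^3 - 3*z
so tr(a b a b a^-1 b) = tr(b a b a b) * tr(a) - tr(b a b a b a) = x*y*z^2 - x^2*z - z^3 - x*y + 3*z
tr(b^-1 a b a b a^-1) = tr(a b a b a^-1) * tr(b) - tr(a b a b a^-1 b) = -x*y*z^2 + x^2*z + y^2*z + z^3 - 3*z
so tr(a^-1 b^-2 a b a b) = tr(b^-1 a b a b a^-1) * tr(b) - tr(b^-1 a b a b a^-1 b) = -x*y^2*z^2 + x^2*y*z + y^3*z + y*z^3 - 4*y*z + x
tr(a^-1 b^-2 a b a b^-1) = tr(a^-1 b^-2 a b a) * tr(b) - tr(a^-1 b^-2 a b a b) = x*y^2*z^2 - x^2*y*z - y^3*z - y*z^3 + x*y^2 + 3*y*z - x
so tr(b^-2 a^-1 b^-2 a b a) = tr(a^-1 b^-2 a b a b^-1) * tr(b) - tr(a^-1 b^-2 a b a) = x*y^3*z^2 - x^2*y^2*z - y^4*z - y^2*z^3 + x*y^3 + 3*y^2*z - 2*x*y + z
tr(b^-3 a^-1 b^-2 a b a) = tr(b^-2 a^-1 b^-2 a b a) * tr(b) - tr(b^-2 a^-1 b^-2 a b a b) = x*y^4*z^2 - x^2*y^3*z - y^5*z - y^3*z^3 + x*y^4 - x*y^2*z^2 + x^2*y*z + 4*y^3*z + y*z^3 - 3*x*y^2 - 2*y*z + x
tr(a b a^-1 b^-3 a^-1 b^-2) = tr(b^-3 a^-1 b^-2 a b) * tr(a) - tr(b^-3 a^-1 b^-2 a b a) = -x*y^4*z^2 + 2*x^2*y^3*z + y^5*z + y^3*z^3 - x^3*y^2 - x*y^4 - x^2*y*z - 4*y^3*z - y*z^3 + 3*x*y^2 + 2*y*z + x

-x*y^4*z^2 + 2*x^2*y^3*z + y^5*z + y^3*z^3 - x^3*y^2 - x*y^4 - x^2*y*z - 4*y^3*z - y*z^3 + 3*x*y^2 + 2*y*z + x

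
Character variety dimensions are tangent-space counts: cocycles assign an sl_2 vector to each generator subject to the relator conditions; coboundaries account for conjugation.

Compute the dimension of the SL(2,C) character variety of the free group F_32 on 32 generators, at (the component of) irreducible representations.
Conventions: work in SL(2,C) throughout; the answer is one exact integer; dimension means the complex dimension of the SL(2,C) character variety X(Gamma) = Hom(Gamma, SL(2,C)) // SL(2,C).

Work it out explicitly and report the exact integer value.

Here Gamma is free of rank 32 — no relator constrains a cocycle.
Z^1(Gamma, Ad rho) = (sl_2)^32: a cocycle is a free choice of one sl_2 vector per generator, so dim Z^1 = 3*32 = 96.
Irreducibility makes the coboundary map sl_2 -> Z^1 injective (trivial centralizer), so dim B^1 = 3.
dim H^1 = 96 - 3 = 93, which is dim X.

93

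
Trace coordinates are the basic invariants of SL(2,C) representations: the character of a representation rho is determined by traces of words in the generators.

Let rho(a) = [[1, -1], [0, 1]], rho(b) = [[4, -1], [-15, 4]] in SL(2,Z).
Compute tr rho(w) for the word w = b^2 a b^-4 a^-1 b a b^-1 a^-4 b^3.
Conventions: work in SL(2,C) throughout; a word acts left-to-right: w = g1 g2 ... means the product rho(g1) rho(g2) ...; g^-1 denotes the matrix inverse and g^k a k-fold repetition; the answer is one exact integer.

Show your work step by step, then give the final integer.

rho(b) = [[4, -1], [-15, 4]]
... * rho(b) = [[4, -1], [-15, 4]]  ->  [[31, -8], [-120, 31]]
... * rho(a) = [[1, -1], [0, 1]]  ->  [[31, -39], [-120, 151]]
... * rho(b^-1) = [[4, 1], [15, 4]]  ->  [[-461, -125], [1785, 484]]
... * rho(b^-1) = [[4, 1], [15, 4]]  ->  [[-3719, -961], [14400, 3721]]
... * rho(b^-1) = [[4, 1], [15, 4]]  ->  [[-29291, -7563], [113415, 29284]]
... * rho(b^-1) = [[4, 1], [15, 4]]  ->  [[-230609, -59543], [892920, 230551]]
... * rho(a^-1) = [[1, 1], [0, 1]]  ->  [[-230609, -290152], [892920, 1123471]]
... * rho(b) = [[4, -1], [-15, 4]]  ->  [[3429844, -929999], [-13280385, 3600964]]
... * rho(a) = [[1, -1], [0, 1]]  ->  [[3429844, -4359843], [-13280385, 16881349]]
... * rho(b^-1) = [[4, 1], [15, 4]]  ->  [[-51678269, -14009528], [200098695, 54245011]]
... * rho(a^-1) = [[1, 1], [0, 1]]  ->  [[-51678269, -65687797], [200098695, 254343706]]
... * rho(a^-1) = [[1, 1], [0, 1]]  ->  [[-51678269, -117366066], [200098695, 454442401]]
... * rho(a^-1) = [[1, 1], [0, 1]]  ->  [[-51678269, -169044335], [200098695, 654541096]]
... * rho(a^-1) = [[1, 1], [0, 1]]  ->  [[-51678269, -220722604], [200098695, 854639791]]
... * rho(b) = [[4, -1], [-15, 4]]  ->  [[3104125984, -831212147], [-12019202085, 3218460469]]
... * rho(b) = [[4, -1], [-15, 4]]  ->  [[24884686141, -6428974572], [-96353715375, 24893043961]]
... * rho(b) = [[4, -1], [-15, 4]]  ->  [[195973363144, -50600584429], [-758810520915, 195925891219]]
tr = 195973363144 + 195925891219 = 391899254363

391899254363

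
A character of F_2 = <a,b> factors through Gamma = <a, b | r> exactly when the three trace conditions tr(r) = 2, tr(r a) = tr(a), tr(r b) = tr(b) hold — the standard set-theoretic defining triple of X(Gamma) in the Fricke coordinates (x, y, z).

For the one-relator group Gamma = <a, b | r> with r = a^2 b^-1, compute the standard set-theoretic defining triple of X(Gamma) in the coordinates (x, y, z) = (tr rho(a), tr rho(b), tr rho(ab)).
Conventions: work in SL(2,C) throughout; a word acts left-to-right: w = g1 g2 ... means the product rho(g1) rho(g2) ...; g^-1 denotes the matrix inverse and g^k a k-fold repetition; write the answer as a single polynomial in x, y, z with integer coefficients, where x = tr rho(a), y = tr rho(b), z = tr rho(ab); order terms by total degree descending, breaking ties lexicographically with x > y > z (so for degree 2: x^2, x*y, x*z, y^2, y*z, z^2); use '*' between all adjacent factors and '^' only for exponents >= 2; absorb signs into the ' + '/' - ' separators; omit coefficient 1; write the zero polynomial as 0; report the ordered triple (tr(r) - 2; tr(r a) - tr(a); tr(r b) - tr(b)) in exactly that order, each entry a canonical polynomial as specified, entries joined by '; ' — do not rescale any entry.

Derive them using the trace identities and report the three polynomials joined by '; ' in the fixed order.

trace(a^2) = trace(a)*trace(a) - trace(1)   [square of a] = x^2 - 2
trace(a^2 b) = trace(a)*trace(b a) - trace(b)   [square of a] = x*z - y
trace(a^2 b^-1) = trace(a^2)*trace(b) - trace(a^2 b)   [inverse elimination on b] = x^2*y - x*z - y
trace(a^3) = trace(a)*trace(a^2) - trace(a) = x^3 - 3*x
trace(a^3 b) = trace(a)*trace(b a^2) - trace(b a) = x^2*z - x*y - z
trace(a^2 b^-1 a) = trace(a^3)*trace(b) - trace(a^3 b) = x^3*y - x^2*z - 2*x*y + z
assemble the triple (trace(r) - 2; trace(r a) - x; trace(r b) - y)

x^2*y - x*z - y - 2; x^3*y - x^2*z - 2*x*y - x + z; x^2 - y - 2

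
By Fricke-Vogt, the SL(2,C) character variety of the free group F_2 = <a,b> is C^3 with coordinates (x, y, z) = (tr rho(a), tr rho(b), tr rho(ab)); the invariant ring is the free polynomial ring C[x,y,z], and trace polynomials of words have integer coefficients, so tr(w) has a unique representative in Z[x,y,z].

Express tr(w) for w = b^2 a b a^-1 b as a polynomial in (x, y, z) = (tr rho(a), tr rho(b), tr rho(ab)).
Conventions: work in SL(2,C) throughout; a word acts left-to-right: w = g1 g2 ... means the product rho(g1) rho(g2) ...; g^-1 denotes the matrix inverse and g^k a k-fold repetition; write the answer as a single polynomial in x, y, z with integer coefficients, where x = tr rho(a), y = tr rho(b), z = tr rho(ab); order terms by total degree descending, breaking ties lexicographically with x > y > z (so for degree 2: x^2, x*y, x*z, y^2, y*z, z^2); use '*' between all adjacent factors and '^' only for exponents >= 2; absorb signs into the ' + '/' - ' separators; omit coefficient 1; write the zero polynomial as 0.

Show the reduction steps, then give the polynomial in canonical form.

trace(a b^2) = trace(b) * trace(a b) - trace(a) = y*z - x
trace(b^2 a b) = trace(b) * trace(a b^2) - trace(a b) = y^2*z - x*y - z
use: trace(b^3 a b) = trace(b) * trace(b^2 a b) - trace(b^2 a) = y^3*z - x*y^2 - 2*y*z + x
trace(a b a b) = trace(b a) * trace(b a) - trace(1)   [split at repeated b] = z^2 - 2
use: trace(a b a) = trace(a) * trace(b a) - trace(b) = x*z - y
trace(b a b a b) = trace(b) * trace(a b a b) - trace(a b a) = y*z^2 - x*z - y
trace(b^3 a b a) = trace(b) * trace(b a b a b) - trace(b a b a) = y^2*z^2 - x*y*z - y^2 - z^2 + 2
apply: trace(b^2 a b a^-1 b) = trace(b^3 a b) * trace(a) - trace(b^3 a b a) = x*y^3*z - x^2*y^2 - y^2*z^2 - x*y*z + x^2 + y^2 + z^2 - 2

x*y^3*z - x^2*y^2 - y^2*z^2 - x*y*z + x^2 + y^2 + z^2 - 2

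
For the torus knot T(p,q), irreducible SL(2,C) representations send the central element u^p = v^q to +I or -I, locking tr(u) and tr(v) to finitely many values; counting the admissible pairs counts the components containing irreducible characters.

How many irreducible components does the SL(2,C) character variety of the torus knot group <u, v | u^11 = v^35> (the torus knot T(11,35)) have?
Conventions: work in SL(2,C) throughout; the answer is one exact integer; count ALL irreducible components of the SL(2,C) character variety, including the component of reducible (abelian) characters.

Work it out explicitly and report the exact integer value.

Gamma = < u, v | u^11 = v^35 > (torus knot T(11,35)); the central element u^11 = v^35 acts as +I or -I in any irreducible SL(2,C) representation.
On an irreducible component, tr(u) is locked at 2*cos(pi*alpha/11) for some alpha in 1..10, and tr(v) at 2*cos(pi*beta/35) for some beta in 1..34.
The two central values (-1)^alpha I and (-1)^beta I must be the same matrix, so alpha and beta share a parity.
Enumerate parity-matched pairs: 5*17 odd-odd plus 5*17 even-even gives 170.
That is 170 components of irreducible characters, and with the reducible (abelian) component the total is 171.

171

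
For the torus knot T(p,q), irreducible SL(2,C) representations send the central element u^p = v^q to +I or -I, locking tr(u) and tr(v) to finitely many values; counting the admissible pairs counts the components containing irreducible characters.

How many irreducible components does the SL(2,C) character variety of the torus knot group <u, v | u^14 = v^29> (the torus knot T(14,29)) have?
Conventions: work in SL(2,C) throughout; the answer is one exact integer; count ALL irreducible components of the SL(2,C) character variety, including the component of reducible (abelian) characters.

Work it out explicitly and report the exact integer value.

In the torus knot group T(14,29), u^14 = v^29 is central, so an irreducible representation sends it to +I or -I (Schur).
So on each irreducible component the traces are pinned: tr(u) = 2*cos(pi*alpha/14) with 1 <= alpha <= 13, tr(v) = 2*cos(pi*beta/29) with 1 <= beta <= 28.
Consistency of u^14 = (-1)^alpha I with v^29 = (-1)^beta I forces alpha = beta (mod 2).
count pairs: odd alpha (7 choices) x odd beta (14), plus even alpha (6) x even beta (14): 7*14 + 6*14 = 182.
That is 182 components of irreducible characters, and with the reducible (abelian) component the total is 183.

183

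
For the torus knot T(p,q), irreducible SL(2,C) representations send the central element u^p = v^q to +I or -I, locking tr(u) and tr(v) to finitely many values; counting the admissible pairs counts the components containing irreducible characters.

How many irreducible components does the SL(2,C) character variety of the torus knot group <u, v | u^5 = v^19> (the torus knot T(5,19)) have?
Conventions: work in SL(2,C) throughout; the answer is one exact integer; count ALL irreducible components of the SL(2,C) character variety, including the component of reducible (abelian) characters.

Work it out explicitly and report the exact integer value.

Gamma = < u, v | u^5 = v^19 > (torus knot T(5,19)); the central element u^5 = v^19 acts as +I or -I in any irreducible SL(2,C) representation.
So on each irreducible component the traces are pinned: tr(u) = 2*cos(pi*alpha/5) with 1 <= alpha <= 4, tr(v) = 2*cos(pi*beta/19) with 1 <= beta <= 18.
The two central values (-1)^alpha I and (-1)^beta I must be the same matrix, so alpha and beta share a parity.
Counting: 2 odd alphas x 9 odd betas + 2 even alphas x 9 even betas = 18 + 18 = 36.
Total: 36 irreducible-character components + 1 reducible (abelian) component = 37.

37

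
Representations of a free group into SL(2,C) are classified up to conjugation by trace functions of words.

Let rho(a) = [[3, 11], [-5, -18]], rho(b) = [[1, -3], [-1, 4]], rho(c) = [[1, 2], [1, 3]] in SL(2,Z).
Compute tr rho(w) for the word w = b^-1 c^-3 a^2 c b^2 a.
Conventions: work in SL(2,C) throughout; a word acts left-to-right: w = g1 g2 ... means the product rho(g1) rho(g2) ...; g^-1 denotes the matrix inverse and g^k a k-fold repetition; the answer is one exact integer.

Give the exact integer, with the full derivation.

rho(b^-1) = [[4, 3], [1, 1]]
... * rho(c^-1) = [[3, -2], [-1, 1]]  ->  [[9, -5], [2, -1]]
... * rho(c^-1) = [[3, -2], [-1, 1]]  ->  [[32, -23], [7, -5]]
... * rho(c^-1) = [[3, -2], [-1, 1]]  ->  [[119, -87], [26, -19]]
... * rho(a) = [[3, 11], [-5, -18]]  ->  [[792, 2875], [173, 628]]
... * rho(a) = [[3, 11], [-5, -18]]  ->  [[-11999, -43038], [-2621, -9401]]
... * rho(c) = [[1, 2], [1, 3]]  ->  [[-55037, -153112], [-12022, -33445]]
... * rho(b) = [[1, -3], [-1, 4]]  ->  [[98075, -447337], [21423, -97714]]
... * rho(b) = [[1, -3], [-1, 4]]  ->  [[545412, -2083573], [119137, -455125]]
... * rho(a) = [[3, 11], [-5, -18]]  ->  [[12054101, 43503846], [2633036, 9502757]]
tr = 12054101 + 9502757 = 21556858

21556858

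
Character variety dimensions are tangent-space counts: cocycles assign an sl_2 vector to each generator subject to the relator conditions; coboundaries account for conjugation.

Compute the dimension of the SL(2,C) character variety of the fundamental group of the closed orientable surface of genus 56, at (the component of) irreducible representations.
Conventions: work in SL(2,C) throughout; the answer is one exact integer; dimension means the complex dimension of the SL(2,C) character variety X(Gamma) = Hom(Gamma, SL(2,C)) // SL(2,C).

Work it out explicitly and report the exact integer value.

pi_1 of the closed genus-56 surface has 112 generators bound by the single product-of-commutators relator.
Before the relator condition, cocycle space has dim 3*112 = 336.
At an irreducible rho, H^2 = coker(d_2) vanishes (Poincare duality: H^2 is dual to H^0 = invariants = 0), so d_2 is surjective onto sl_2 and dim Z^1 = 336 - 3 = 333.
As always at irreducible rho, dim B^1 = 3.
dim X = dim H^1 = 333 - 3 = 330.

330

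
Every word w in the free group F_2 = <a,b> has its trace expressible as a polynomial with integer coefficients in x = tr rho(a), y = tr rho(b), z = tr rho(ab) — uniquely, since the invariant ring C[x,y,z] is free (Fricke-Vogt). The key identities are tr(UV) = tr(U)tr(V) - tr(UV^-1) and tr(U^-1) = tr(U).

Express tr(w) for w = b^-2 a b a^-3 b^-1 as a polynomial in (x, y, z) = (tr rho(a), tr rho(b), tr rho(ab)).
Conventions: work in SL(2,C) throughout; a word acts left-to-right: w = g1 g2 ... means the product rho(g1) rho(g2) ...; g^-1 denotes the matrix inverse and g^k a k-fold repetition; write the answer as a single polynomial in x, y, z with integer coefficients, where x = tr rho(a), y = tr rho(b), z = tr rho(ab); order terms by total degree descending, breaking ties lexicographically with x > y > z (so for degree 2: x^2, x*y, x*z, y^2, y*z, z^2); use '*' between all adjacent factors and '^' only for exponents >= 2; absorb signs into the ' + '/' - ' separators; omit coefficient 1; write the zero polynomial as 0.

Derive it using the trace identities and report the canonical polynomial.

-x^3*y^3*z + x^4*y^2 + x^2*y^4 + x^2*y^2*z^2 + x^3*y*z + x*y^3*z - x^4 - 6*x^2*y^2 - x^2*z^2 - y^4 - y^2*z^2 + 4*x^2 + 4*y^2 + z^2 - 2

and trace(a b a) = trace(a) * trace(b a) - trace(b)  (reduce the a square) = x*z - y
trace(a b a b) = trace(b a) * trace(b a) - trace(1)  (split on b) = z^2 - 2
trace(b^-1 a b a) = trace(a b a) * trace(b) - trace(a b a b)  (eliminate b^-1) = x*y*z - y^2 - z^2 + 2
next, trace(a b a^-1 b^-1) = trace(b^-1 a b) * trace(a) - trace(b^-1 a b a)  (eliminate a^-1) = -x*y*z + x^2 + y^2 + z^2 - 2
next, trace(a^-1 b^-2 a b) = trace(a b a^-1 b^-1) * trace(b) - trace(a b a^-1)  (eliminate b^-1) = -x*y^2*z + x^2*y + y^3 + y*z^2 - 3*y
and trace(b^-1 a) = trace(a) * trace(b) - trace(a b)  (eliminate b^-1) = x*y - z
and trace(a^-2 b^-2 a b) = trace(a^-1 b^-2 a b) * trace(a) - trace(a^-1 b^-2 a b a)  (eliminate a^-1) = -x^2*y^2*z + x^3*y + x*y^3 + x*y*z^2 - 4*x*y + z
and trace(a b a^-3 b^-2) = trace(a^-2 b^-2 a b) * trace(a) - trace(a^-2 b^-2 a b a)  (eliminate a^-1) = -x^3*y^2*z + x^4*y + x^2*y^3 + x^2*y*z^2 + x*y^2*z - 5*x^2*y - y^3 - y*z^2 + x*z + 3*y
trace(b a b) = trace(b) * trace(a b) - trace(a)  (reduce the b square) = y*z - x
next, trace(a^-1 b a b) = trace(b a b) * trace(a) - trace(b a b a)  (eliminate a^-1) = x*y*z - x^2 - z^2 + 2
trace(a b a^-2 b) = trace(a^-1 b a b) * trace(a) - trace(a^-1 b a b a)  (eliminate a^-1) = x^2*y*z - x^3 - x*z^2 - y*z + 3*x
trace(a^-1 b^-1 a b a^-1) = trace(a b a^-2) * trace(b) - trace(a b a^-2 b)  (eliminate b^-1) = -x^2*y*z + x^3 + x*y^2 + x*z^2 - 3*x
trace(a b a^-3 b^-1) = trace(a^-1 b^-1 a b a^-1) * trace(a) - trace(a^-1 b^-1 a b)  (eliminate a^-1) = -x^3*y*z + x^4 + x^2*y^2 + x^2*z^2 + x*y*z - 4*x^2 - y^2 - z^2 + 2
trace(b^-2 a b a^-3 b^-1) = trace(a b a^-3 b^-2) * trace(b) - trace(a b a^-3 b^-1)  (eliminate b^-1) = -x^3*y^3*z + x^4*y^2 + x^2*y^4 + x^2*y^2*z^2 + x^3*y*z + x*y^3*z - x^4 - 6*x^2*y^2 - x^2*z^2 - y^4 - y^2*z^2 + 4*x^2 + 4*y^2 + z^2 - 2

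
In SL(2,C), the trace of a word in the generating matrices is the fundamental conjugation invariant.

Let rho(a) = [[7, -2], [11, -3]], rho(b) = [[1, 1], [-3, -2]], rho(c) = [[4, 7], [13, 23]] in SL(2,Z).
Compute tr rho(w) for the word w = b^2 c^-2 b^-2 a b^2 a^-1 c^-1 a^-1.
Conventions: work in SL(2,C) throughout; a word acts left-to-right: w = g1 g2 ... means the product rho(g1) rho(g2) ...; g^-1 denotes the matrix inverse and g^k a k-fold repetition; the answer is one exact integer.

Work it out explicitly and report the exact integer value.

rho(b) = [[1, 1], [-3, -2]]
... * rho(b) = [[1, 1], [-3, -2]]  ->  [[-2, -1], [3, 1]]
... * rho(c^-1) = [[23, -7], [-13, 4]]  ->  [[-33, 10], [56, -17]]
... * rho(c^-1) = [[23, -7], [-13, 4]]  ->  [[-889, 271], [1509, -460]]
... * rho(b^-1) = [[-2, -1], [3, 1]]  ->  [[2591, 1160], [-4398, -1969]]
... * rho(b^-1) = [[-2, -1], [3, 1]]  ->  [[-1702, -1431], [2889, 2429]]
... * rho(a) = [[7, -2], [11, -3]]  ->  [[-27655, 7697], [46942, -13065]]
... * rho(b) = [[1, 1], [-3, -2]]  ->  [[-50746, -43049], [86137, 73072]]
... * rho(b) = [[1, 1], [-3, -2]]  ->  [[78401, 35352], [-133079, -60007]]
... * rho(a^-1) = [[-3, 2], [-11, 7]]  ->  [[-624075, 404266], [1059314, -686207]]
... * rho(c^-1) = [[23, -7], [-13, 4]]  ->  [[-19609183, 5985589], [33284913, -10160026]]
... * rho(a^-1) = [[-3, 2], [-11, 7]]  ->  [[-7013930, 2680757], [11905547, -4550356]]
tr = -7013930 + -4550356 = -11564286

-11564286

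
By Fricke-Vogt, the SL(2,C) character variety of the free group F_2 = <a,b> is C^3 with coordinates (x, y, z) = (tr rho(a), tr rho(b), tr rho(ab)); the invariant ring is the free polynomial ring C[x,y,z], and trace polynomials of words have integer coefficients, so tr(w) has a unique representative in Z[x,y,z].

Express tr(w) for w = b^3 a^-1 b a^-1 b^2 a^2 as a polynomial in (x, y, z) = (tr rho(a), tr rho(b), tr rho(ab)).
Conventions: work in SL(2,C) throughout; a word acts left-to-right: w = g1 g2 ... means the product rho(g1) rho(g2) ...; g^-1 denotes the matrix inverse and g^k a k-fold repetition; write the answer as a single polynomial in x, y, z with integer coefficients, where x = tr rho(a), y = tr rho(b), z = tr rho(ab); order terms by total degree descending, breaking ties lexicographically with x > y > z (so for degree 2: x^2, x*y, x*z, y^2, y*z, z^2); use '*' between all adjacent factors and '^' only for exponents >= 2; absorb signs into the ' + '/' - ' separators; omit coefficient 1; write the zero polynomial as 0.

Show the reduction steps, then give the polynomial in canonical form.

x^3*y^5*z - x^4*y^4 - x^2*y^6 - 2*x^2*y^4*z^2 + 2*x*y^5*z + x*y^3*z^3 + x^4*y^2 + 4*x^2*y^4 + 2*x^2*y^2*z^2 - y^4*z^2 - x^3*y*z - 8*x*y^3*z - x*y*z^3 - x^2*y^2 + y^4 + 3*y^2*z^2 + 5*x*y*z - x^2 - 4*y^2 - z^2 + 2

apply: trace(b a b) = trace(b)*trace(a b) - trace(a) = y*z - x
trace(b^2 a b) = trace(b)*trace(b a b) - trace(b a) = y^2*z - x*y - z
apply: trace(b^4 a) = trace(b)*trace(b^2 a b) - trace(b^2 a) = y^3*z - x*y^2 - 2*y*z + x
trace(b^2) = trace(b)*trace(b) - trace(1) = y^2 - 2
trace(b^3) = trace(b)*trace(b^2) - trace(b) = y^3 - 3*y
use: trace(b^4) = trace(b)*trace(b^3) - trace(b^2) = y^4 - 4*y^2 + 2
apply: trace(b a^2 b^3) = trace(a)*trace(b^4 a) - trace(b^4) = x*y^3*z - x^2*y^2 - y^4 - 2*x*y*z + x^2 + 4*y^2 - 2
trace(b a^2 b) = trace(a)*trace(b^2 a) - trace(b^2) = x*y*z - x^2 - y^2 + 2
use: trace(b a^2) = trace(a)*trace(b a) - trace(b) = x*z - y
apply: trace(b a^2 b^2) = trace(b)*trace(b a^2 b) - trace(b a^2) = x*y^2*z - x^2*y - y^3 - x*z + 3*y
use: trace(b^4 a^2 b) = trace(b)*trace(b a^2 b^3) - trace(b a^2 b^2) = x*y^4*z - x^2*y^3 - y^5 - 3*x*y^2*z + 2*x^2*y + 5*y^3 + x*z - 5*y
trace(b^2 a^2 b^4) = trace(b)*trace(b^4 a^2 b) - trace(b^4 a^2) = x*y^5*z - x^2*y^4 - y^6 - 4*x*y^3*z + 3*x^2*y^2 + 6*y^4 + 3*x*y*z - x^2 - 9*y^2 + 2
use: trace(a b a b) = trace(a b)*trace(a b) - trace(1) = z^2 - 2
trace(a b a b^2) = trace(b)*trace(a b a b) - trace(a b a) = y*z^2 - x*z - y
trace(b^3 a b a) = trace(b)*trace(a b a b^2) - trace(a b a b) = y^2*z^2 - x*y*z - y^2 - z^2 + 2
use: trace(a^2 b^3 a b) = trace(a)*trace(b^3 a b a) - trace(b^3 a b) = x*y^2*z^2 - x^2*y*z - y^3*z - x*z^2 + 2*y*z + x
apply: trace(a^3 b) = trace(a)*trace(b a^2) - trace(b a) = x^2*z - x*y - z
trace(a^2) = trace(a)*trace(a) - trace(1) = x^2 - 2
use: trace(a^3) = trace(a)*trace(a^2) - trace(a) = x^3 - 3*x
trace(b a^3 b) = trace(b)*trace(a^3 b) - trace(a^3) = x^2*y*z - x^3 - x*y^2 - y*z + 3*x
apply: trace(a^2 b^3 a) = trace(b)*trace(b a^3 b) - trace(b a^3) = x^2*y^2*z - x^3*y - x*y^3 - x^2*z - y^2*z + 4*x*y + z
trace(a b^2 a^2 b^3) = trace(b)*trace(a^2 b^3 a b) - trace(a^2 b^3 a) = x*y^3*z^2 - 2*x^2*y^2*z - y^4*z + x^3*y + x*y^3 - x*y*z^2 + x^2*z + 3*y^2*z - 3*x*y - z
trace(a^2 b a b) = trace(a)*trace(b a b a) - trace(b a b) = x*z^2 - y*z - x
trace(a b^2 a^2 b) = trace(b)*trace(a^2 b a b) - trace(a^2 b a) = x*y*z^2 - x^2*z - y^2*z + z
trace(a b^2 a^2 b^2) = trace(b)*trace(a b^2 a^2 b) - trace(a b^2 a^2) = x*y^2*z^2 - 2*x^2*y*z - y^3*z + x^3 + x*y^2 + 2*y*z - 3*x
use: trace(b^2 a^2 b^4 a) = trace(b)*trace(a b^2 a^2 b^3) - trace(a b^2 a^2 b^2) = x*y^4*z^2 - 2*x^2*y^3*z - y^5*z + x^3*y^2 + x*y^4 - 2*x*y^2*z^2 + 3*x^2*y*z + 4*y^3*z - x^3 - 4*x*y^2 - 3*y*z + 3*x
apply: trace(b a^-1 b^2 a^2 b^3) = trace(b^2 a^2 b^4)*trace(a) - trace(b^2 a^2 b^4 a) = x^2*y^5*z - x^3*y^4 - x*y^6 - x*y^4*z^2 - 2*x^2*y^3*z + y^5*z + 2*x^3*y^2 + 5*x*y^4 + 2*x*y^2*z^2 - 4*y^3*z - 5*x*y^2 + 3*y*z - x
apply: trace(b^2 a^2 b^3 a b) = trace(b)*trace(b a^2 b^3 a b) - trace(b a^2 b^3 a) = x*y^4*z^2 - 2*x^2*y^3*z - y^5*z + x^3*y^2 + x*y^4 - 2*x*y^2*z^2 + 2*x^2*y*z + 4*y^3*z - 3*x*y^2 + x*z^2 - 3*y*z - x
trace(a b a b a b) = trace(a b a b)*trace(a b) - trace(b a) = z^3 - 3*z
trace(a b a b^2 a b) = trace(b)*trace(a b a b a b) - trace(a b a b a) = y*z^3 - x*z^2 - 2*y*z + x
trace(b a b a b^2 a b) = trace(b)*trace(a b a b^2 a b) - trace(a b a b^2 a) = y^2*z^3 - 2*x*y*z^2 + x^2*z - y^2*z + x*y - z
apply: trace(b^3 a b a b^2 a) = trace(b)*trace(b a b a b^2 a b) - trace(b a b a b^2 a) = y^3*z^3 - 2*x*y^2*z^2 + x^2*y*z - y^3*z - y*z^3 + x*y^2 + x*z^2 + y*z - x
apply: trace(b a b a b^3) = trace(b)*trace(a b a b^3) - trace(a b a b^2) = y^3*z^2 - x*y^2*z - y^3 - 2*y*z^2 + x*z + 3*y
trace(b^3 a b a b^2) = trace(b)*trace(b a b a b^3) - trace(b a b a b^2) = y^4*z^2 - x*y^3*z - y^4 - 3*y^2*z^2 + 2*x*y*z + 4*y^2 + z^2 - 2
trace(b^2 a^2 b^3 a b a) = trace(a)*trace(b^3 a b a b^2 a) - trace(b^3 a b a b^2) = x*y^3*z^3 - 2*x^2*y^2*z^2 - y^4*z^2 + x^3*y*z - x*y*z^3 + x^2*y^2 + x^2*z^2 + y^4 + 3*y^2*z^2 - x*y*z - x^2 - 4*y^2 - z^2 + 2
apply: trace(b a^-1 b^2 a^2 b^3 a) = trace(b^2 a^2 b^3 a b)*trace(a) - trace(b^2 a^2 b^3 a b a) = x^2*y^4*z^2 - 2*x^3*y^3*z - x*y^5*z - x*y^3*z^3 + x^4*y^2 + x^2*y^4 + y^4*z^2 + x^3*y*z + 4*x*y^3*z + x*y*z^3 - 4*x^2*y^2 - y^4 - 3*y^2*z^2 - 2*x*y*z + 4*y^2 + z^2 - 2
trace(b^3 a^-1 b a^-1 b^2 a^2) = trace(b a^-1 b^2 a^2 b^3)*trace(a) - trace(b a^-1 b^2 a^2 b^3 a) = x^3*y^5*z - x^4*y^4 - x^2*y^6 - 2*x^2*y^4*z^2 + 2*x*y^5*z + x*y^3*z^3 + x^4*y^2 + 4*x^2*y^4 + 2*x^2*y^2*z^2 - y^4*z^2 - x^3*y*z - 8*x*y^3*z - x*y*z^3 - x^2*y^2 + y^4 + 3*y^2*z^2 + 5*x*y*z - x^2 - 4*y^2 - z^2 + 2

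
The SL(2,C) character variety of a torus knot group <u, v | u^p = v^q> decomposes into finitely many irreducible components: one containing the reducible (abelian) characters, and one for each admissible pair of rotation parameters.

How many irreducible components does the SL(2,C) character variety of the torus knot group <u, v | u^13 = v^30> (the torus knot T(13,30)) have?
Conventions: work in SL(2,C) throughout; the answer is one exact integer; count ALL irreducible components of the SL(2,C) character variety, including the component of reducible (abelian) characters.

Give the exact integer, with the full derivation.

175

For T(13,30): irreducibility forces the central element u^13 = v^30 to one of +I, -I.
On an irreducible component, tr(u) is locked at 2*cos(pi*alpha/13) for some alpha in 1..12, and tr(v) at 2*cos(pi*beta/30) for some beta in 1..29.
u^13 = (-1)^alpha I and v^30 = (-1)^beta I must agree, so alpha and beta have equal parity.
Enumerate parity-matched pairs: 6*15 odd-odd plus 6*14 even-even gives 174.
Total: 174 irreducible-character components + 1 reducible (abelian) component = 175.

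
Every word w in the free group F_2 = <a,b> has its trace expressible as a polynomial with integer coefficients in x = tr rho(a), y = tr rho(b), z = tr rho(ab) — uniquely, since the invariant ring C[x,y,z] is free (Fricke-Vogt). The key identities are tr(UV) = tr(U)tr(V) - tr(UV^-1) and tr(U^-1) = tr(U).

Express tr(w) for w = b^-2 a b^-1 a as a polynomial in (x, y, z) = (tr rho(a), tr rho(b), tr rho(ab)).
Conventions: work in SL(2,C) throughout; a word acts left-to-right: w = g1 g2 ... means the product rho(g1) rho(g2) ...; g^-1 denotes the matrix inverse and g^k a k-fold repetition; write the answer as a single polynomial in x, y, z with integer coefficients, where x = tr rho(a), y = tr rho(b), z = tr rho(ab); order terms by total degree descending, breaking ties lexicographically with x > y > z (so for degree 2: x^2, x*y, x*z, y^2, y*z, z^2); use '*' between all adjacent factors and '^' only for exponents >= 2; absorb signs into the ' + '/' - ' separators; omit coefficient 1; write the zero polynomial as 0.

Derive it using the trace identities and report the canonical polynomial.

x^2*y^3 - 2*x*y^2*z - x^2*y + y*z^2 + x*z - y

tr(a^2) = tr(a) * tr(a) - tr(1) = x^2 - 2
tr(a^2 b) = tr(a) * tr(b a) - tr(b) = x*z - y
tr(a b^-1 a) = tr(a^2) * tr(b) - tr(a^2 b) = x^2*y - x*z - y
tr(a b a b) = tr(b a) * tr(b a) - tr(1)   [split at repeated b] = z^2 - 2
so tr(a b^-1 a b) = tr(a b a) * tr(b) - tr(a b a b) = x*y*z - y^2 - z^2 + 2
so tr(a b^-1 a b^-1) = tr(a b^-1 a) * tr(b) - tr(a b^-1 a b) = x^2*y^2 - 2*x*y*z + z^2 - 2
so tr(b^-2 a b^-1 a) = tr(a b^-1 a b^-1) * tr(b) - tr(a b^-1 a) = x^2*y^3 - 2*x*y^2*z - x^2*y + y*z^2 + x*z - y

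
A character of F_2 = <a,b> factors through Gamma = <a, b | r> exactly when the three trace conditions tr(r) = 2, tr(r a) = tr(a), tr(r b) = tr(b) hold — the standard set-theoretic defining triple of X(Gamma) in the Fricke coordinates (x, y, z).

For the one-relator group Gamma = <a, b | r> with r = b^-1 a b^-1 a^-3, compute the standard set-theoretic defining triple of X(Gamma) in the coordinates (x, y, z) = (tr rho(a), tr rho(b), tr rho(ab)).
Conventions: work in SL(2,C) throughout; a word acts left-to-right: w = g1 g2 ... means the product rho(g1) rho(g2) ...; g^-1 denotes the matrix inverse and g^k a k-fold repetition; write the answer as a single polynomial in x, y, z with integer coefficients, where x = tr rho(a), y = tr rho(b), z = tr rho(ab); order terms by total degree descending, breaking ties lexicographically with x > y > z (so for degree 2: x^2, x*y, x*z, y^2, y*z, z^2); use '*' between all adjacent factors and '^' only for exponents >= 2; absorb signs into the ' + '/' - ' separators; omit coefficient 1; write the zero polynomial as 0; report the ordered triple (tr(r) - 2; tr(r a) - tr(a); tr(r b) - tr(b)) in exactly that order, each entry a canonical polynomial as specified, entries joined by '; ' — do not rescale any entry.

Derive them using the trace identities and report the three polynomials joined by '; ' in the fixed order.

x^3*y*z - x^4 - x^2*y^2 - x^2*z^2 + 4*x^2 + z^2 - 4; x^2*y*z - x^3 - x*y^2 - x*z^2 + y*z + 2*x; x*z - 2*y

tr(a^-1) = tr(a) = x
tr(a^-2) = tr(a^-1)*tr(a) - tr(1)   [inverse elimination on a] = x^2 - 2
tr(b a^-1) = tr(b)*tr(a) - tr(b a)   [inverse elimination on a] = x*y - z
tr(a^-2 b) = tr(b a^-1)*tr(a) - tr(b)   [inverse elimination on a] = x^2*y - x*z - y
tr(b^-1 a^-2) = tr(a^-2)*tr(b) - tr(a^-2 b)   [inverse elimination on b] = x*z - y
tr(b a b) = tr(b)*tr(a b) - tr(a)   [square of b] = y*z - x
tr(b a b a) = tr(a b)*tr(a b) - tr(1)   [split at a repeated a] = z^2 - 2
tr(a^-1 b a b) = tr(b a b)*tr(a) - tr(b a b a)   [inverse elimination on a] = x*y*z - x^2 - z^2 + 2
tr(a^-2 b a b) = tr(a^-1 b a b)*tr(a) - tr(a^-1 b a b a)   [inverse elimination on a] = x^2*y*z - x^3 - x*z^2 - y*z + 3*x
tr(a^-3 b a b) = tr(a^-2 b a b)*tr(a) - tr(a^-2 b a b a)   [inverse elimination on a] = x^3*y*z - x^4 - x^2*z^2 - 2*x*y*z + 4*x^2 + z^2 - 2
tr(a b^-1 a^-3 b) = tr(a^-3 b a)*tr(b) - tr(a^-3 b a b)   [inverse elimination on b] = -x^3*y*z + x^4 + x^2*y^2 + x^2*z^2 + x*y*z - 4*x^2 - y^2 - z^2 + 2
tr(b^-1 a b^-1 a^-3) = tr(a b^-1 a^-3)*tr(b) - tr(a b^-1 a^-3 b)   [inverse elimination on b] = x^3*y*z - x^4 - x^2*y^2 - x^2*z^2 + 4*x^2 + z^2 - 2
tr(b^-1 a b^-1) = tr(b^-1 a)*tr(b) - tr(b^-1 a b)   [inverse elimination on b] = x*y^2 - y*z - x
tr(b^-1 a b^-1 a^-2) = tr(b^-1 a b^-1 a^-1)*tr(a) - tr(b^-1 a b^-1)   [inverse elimination on a] = x^2*y*z - x^3 - x*y^2 - x*z^2 + y*z + 3*x
assemble the triple (tr(r) - 2; tr(r a) - x; tr(r b) - y)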